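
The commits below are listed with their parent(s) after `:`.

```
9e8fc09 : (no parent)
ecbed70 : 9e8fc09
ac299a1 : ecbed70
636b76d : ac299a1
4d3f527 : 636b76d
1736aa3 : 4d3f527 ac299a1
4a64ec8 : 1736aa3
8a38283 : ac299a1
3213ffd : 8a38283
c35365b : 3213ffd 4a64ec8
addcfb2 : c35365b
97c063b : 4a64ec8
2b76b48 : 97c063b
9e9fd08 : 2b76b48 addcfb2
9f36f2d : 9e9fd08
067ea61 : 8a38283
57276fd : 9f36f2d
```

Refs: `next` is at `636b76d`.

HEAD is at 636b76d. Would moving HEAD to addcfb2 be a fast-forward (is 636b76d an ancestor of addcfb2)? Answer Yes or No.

Yes

A fast-forward from 636b76d to addcfb2 is possible iff 636b76d is an ancestor of addcfb2.
Ancestors of addcfb2: {1736aa3, 3213ffd, 4a64ec8, 4d3f527, 636b76d, 8a38283, 9e8fc09, ac299a1, addcfb2, c35365b, ecbed70}.
636b76d is among them, so fast-forward is possible.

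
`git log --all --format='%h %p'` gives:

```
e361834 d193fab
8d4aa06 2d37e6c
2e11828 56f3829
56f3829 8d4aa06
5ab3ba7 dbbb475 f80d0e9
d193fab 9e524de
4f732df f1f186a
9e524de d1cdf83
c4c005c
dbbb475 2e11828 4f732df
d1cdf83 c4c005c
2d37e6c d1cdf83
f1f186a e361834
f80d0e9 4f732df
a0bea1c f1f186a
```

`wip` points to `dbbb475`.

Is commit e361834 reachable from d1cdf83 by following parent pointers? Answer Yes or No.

Ancestors of d1cdf83: {c4c005c, d1cdf83}.
e361834 is not in that set, so it is not an ancestor of d1cdf83.

No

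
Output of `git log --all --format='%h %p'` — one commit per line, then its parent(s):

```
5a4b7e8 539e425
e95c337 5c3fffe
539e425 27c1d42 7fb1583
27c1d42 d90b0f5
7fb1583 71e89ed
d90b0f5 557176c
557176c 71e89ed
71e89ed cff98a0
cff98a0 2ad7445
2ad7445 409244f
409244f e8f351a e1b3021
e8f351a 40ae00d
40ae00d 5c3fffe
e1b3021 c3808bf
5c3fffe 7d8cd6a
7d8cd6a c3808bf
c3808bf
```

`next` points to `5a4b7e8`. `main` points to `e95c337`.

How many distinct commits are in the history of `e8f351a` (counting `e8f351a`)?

5

Walking parent pointers from e8f351a: reachable set = {40ae00d, 5c3fffe, 7d8cd6a, c3808bf, e8f351a}.
That is 5 commits.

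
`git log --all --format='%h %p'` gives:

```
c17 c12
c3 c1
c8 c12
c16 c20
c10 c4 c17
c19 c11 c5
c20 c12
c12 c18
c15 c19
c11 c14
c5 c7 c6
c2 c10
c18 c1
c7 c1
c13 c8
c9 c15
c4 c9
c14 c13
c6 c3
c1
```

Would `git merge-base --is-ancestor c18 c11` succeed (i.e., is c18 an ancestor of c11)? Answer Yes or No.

Ancestors of c11 (commits reachable by following parents): {c1, c11, c12, c13, c14, c18, c8}.
c18 is in that set, so it is an ancestor of c11.

Yes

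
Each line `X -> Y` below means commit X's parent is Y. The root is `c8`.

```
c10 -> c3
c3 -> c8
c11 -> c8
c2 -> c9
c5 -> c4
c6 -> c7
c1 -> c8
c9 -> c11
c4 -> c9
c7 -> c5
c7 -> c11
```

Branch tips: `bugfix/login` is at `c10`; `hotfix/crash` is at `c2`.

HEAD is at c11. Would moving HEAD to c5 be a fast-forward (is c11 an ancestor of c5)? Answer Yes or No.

Yes

A fast-forward from c11 to c5 is possible iff c11 is an ancestor of c5.
Ancestors of c5: {c11, c4, c5, c8, c9}.
c11 is among them, so fast-forward is possible.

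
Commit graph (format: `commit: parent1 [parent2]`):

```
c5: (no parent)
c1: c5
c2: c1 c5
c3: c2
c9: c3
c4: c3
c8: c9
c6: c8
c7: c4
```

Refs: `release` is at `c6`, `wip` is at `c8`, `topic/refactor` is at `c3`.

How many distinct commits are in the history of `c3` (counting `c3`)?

Walking parent pointers from c3: reachable set = {c1, c2, c3, c5}.
That is 4 commits.

4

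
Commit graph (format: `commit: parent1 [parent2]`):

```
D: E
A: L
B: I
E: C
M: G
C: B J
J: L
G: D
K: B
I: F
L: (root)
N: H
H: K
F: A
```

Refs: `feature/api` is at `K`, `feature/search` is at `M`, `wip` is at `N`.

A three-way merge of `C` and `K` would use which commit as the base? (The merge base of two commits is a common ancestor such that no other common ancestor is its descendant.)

B

Ancestors of C: {A, B, C, F, I, J, L}.
Ancestors of K: {A, B, F, I, K, L}.
Common ancestors: {A, B, F, I, L}.
Among these, B is not an ancestor of any other common ancestor — it is the merge base.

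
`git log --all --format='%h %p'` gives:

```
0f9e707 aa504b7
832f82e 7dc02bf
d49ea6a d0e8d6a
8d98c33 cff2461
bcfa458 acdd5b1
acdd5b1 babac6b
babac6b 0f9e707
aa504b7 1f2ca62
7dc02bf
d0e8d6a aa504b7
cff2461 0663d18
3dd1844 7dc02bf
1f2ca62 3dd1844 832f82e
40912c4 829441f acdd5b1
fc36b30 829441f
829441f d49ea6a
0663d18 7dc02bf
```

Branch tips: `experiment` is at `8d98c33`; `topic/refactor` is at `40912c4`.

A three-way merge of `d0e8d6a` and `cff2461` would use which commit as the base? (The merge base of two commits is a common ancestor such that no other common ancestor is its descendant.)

7dc02bf

Ancestors of d0e8d6a: {1f2ca62, 3dd1844, 7dc02bf, 832f82e, aa504b7, d0e8d6a}.
Ancestors of cff2461: {0663d18, 7dc02bf, cff2461}.
Common ancestors: {7dc02bf}.
The only common ancestor is 7dc02bf, so it is the merge base.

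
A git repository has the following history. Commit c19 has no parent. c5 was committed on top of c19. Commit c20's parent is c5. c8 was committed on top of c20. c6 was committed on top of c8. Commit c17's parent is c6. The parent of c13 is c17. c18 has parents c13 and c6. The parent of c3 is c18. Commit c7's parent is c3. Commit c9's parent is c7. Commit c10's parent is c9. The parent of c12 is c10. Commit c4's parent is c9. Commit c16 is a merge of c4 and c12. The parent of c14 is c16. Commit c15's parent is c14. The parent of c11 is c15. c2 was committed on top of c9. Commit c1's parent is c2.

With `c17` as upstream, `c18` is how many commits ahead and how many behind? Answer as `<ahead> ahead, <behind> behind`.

Reachable from c18: {c13, c17, c18, c19, c20, c5, c6, c8}.
Reachable from c17: {c17, c19, c20, c5, c6, c8}.
Only in c18's history (ahead): {c13, c18} — 2.
Only in c17's history (behind): {} — 0.

2 ahead, 0 behind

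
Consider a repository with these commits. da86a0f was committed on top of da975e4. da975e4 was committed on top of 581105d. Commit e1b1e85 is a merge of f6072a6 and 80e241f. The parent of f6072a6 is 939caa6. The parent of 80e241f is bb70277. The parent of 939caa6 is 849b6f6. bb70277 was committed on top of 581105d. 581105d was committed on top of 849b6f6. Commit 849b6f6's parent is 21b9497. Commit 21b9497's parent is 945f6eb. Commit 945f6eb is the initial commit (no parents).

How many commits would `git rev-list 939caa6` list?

Walking parent pointers from 939caa6: reachable set = {21b9497, 849b6f6, 939caa6, 945f6eb}.
That is 4 commits.

4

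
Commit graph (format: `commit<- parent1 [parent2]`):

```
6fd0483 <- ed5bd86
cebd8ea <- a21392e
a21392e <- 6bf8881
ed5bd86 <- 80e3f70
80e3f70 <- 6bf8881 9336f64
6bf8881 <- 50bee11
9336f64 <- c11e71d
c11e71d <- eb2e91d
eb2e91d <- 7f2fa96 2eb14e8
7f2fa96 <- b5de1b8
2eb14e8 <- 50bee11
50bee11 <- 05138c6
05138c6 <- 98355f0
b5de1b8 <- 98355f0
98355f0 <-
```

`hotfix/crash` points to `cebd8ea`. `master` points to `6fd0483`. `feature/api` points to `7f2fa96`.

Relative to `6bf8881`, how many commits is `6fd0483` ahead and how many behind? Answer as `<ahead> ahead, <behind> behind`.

9 ahead, 0 behind

Reachable from 6fd0483: {05138c6, 2eb14e8, 50bee11, 6bf8881, 6fd0483, 7f2fa96, 80e3f70, 9336f64, 98355f0, b5de1b8, c11e71d, eb2e91d, ed5bd86}.
Reachable from 6bf8881: {05138c6, 50bee11, 6bf8881, 98355f0}.
Only in 6fd0483's history (ahead): {2eb14e8, 6fd0483, 7f2fa96, 80e3f70, 9336f64, b5de1b8, c11e71d, eb2e91d, ed5bd86} — 9.
Only in 6bf8881's history (behind): {} — 0.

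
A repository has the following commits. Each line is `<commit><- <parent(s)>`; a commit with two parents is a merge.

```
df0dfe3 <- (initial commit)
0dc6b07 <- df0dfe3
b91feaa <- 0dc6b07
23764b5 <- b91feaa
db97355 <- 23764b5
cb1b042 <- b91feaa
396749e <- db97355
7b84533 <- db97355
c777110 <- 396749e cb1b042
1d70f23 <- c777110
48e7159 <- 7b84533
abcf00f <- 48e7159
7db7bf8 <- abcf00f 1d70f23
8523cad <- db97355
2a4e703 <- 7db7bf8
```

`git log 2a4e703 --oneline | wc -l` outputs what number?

Walking parent pointers from 2a4e703: reachable set = {0dc6b07, 1d70f23, 23764b5, 2a4e703, 396749e, 48e7159, 7b84533, 7db7bf8, abcf00f, b91feaa, c777110, cb1b042, db97355, df0dfe3}.
That is 14 commits.

14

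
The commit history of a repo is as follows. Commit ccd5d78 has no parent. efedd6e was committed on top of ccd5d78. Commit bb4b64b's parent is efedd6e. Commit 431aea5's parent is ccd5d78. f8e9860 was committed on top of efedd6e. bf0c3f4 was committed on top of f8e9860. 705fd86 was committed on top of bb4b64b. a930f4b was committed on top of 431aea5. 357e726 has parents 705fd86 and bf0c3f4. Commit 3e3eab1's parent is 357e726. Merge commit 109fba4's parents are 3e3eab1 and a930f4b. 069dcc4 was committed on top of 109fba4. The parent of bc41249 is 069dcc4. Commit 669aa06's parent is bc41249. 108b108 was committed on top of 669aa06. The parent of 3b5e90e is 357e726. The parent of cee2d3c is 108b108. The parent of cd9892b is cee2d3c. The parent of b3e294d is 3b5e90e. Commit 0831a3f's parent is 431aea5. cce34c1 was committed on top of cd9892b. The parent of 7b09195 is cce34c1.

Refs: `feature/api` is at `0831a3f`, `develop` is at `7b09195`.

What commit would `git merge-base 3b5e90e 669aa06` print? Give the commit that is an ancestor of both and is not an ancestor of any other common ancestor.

Ancestors of 3b5e90e: {357e726, 3b5e90e, 705fd86, bb4b64b, bf0c3f4, ccd5d78, efedd6e, f8e9860}.
Ancestors of 669aa06: {069dcc4, 109fba4, 357e726, 3e3eab1, 431aea5, 669aa06, 705fd86, a930f4b, bb4b64b, bc41249, bf0c3f4, ccd5d78, efedd6e, f8e9860}.
Common ancestors: {357e726, 705fd86, bb4b64b, bf0c3f4, ccd5d78, efedd6e, f8e9860}.
Among these, 357e726 is not an ancestor of any other common ancestor — it is the merge base.

357e726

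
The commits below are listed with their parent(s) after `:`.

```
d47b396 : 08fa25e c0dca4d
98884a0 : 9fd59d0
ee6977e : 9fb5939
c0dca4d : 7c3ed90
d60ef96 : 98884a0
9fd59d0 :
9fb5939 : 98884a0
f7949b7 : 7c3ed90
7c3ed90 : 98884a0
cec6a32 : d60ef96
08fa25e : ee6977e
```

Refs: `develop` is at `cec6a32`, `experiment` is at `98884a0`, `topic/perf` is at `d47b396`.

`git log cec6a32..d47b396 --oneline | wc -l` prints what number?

Reachable from d47b396: {08fa25e, 7c3ed90, 98884a0, 9fb5939, 9fd59d0, c0dca4d, d47b396, ee6977e}.
Reachable from cec6a32: {98884a0, 9fd59d0, cec6a32, d60ef96}.
In d47b396's history but not cec6a32's: {08fa25e, 7c3ed90, 9fb5939, c0dca4d, d47b396, ee6977e} — 6 commits.

6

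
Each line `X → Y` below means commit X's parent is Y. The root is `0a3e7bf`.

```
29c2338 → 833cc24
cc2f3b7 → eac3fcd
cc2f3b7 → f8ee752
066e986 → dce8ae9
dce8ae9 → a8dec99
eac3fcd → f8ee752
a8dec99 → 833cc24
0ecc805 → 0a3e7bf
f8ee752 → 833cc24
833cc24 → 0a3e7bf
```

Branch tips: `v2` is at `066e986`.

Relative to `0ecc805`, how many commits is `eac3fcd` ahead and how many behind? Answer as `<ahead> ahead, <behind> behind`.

3 ahead, 1 behind

Reachable from eac3fcd: {0a3e7bf, 833cc24, eac3fcd, f8ee752}.
Reachable from 0ecc805: {0a3e7bf, 0ecc805}.
Only in eac3fcd's history (ahead): {833cc24, eac3fcd, f8ee752} — 3.
Only in 0ecc805's history (behind): {0ecc805} — 1.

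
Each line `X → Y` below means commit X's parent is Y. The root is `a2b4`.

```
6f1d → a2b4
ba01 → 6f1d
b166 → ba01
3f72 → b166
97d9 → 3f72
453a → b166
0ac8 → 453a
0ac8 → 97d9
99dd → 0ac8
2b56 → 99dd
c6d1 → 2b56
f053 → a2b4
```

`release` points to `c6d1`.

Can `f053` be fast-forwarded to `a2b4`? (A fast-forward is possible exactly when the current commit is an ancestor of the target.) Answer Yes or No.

No

A fast-forward from f053 to a2b4 is possible iff f053 is an ancestor of a2b4.
Ancestors of a2b4: {a2b4}.
f053 is not among them, so fast-forward is not possible.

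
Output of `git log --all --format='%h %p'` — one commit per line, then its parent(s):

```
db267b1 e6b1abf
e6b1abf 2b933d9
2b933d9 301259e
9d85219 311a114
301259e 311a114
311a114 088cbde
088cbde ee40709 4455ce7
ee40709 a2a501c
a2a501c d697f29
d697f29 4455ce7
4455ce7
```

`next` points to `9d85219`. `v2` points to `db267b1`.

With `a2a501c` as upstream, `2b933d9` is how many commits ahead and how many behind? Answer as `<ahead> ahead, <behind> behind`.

5 ahead, 0 behind

Reachable from 2b933d9: {088cbde, 2b933d9, 301259e, 311a114, 4455ce7, a2a501c, d697f29, ee40709}.
Reachable from a2a501c: {4455ce7, a2a501c, d697f29}.
Only in 2b933d9's history (ahead): {088cbde, 2b933d9, 301259e, 311a114, ee40709} — 5.
Only in a2a501c's history (behind): {} — 0.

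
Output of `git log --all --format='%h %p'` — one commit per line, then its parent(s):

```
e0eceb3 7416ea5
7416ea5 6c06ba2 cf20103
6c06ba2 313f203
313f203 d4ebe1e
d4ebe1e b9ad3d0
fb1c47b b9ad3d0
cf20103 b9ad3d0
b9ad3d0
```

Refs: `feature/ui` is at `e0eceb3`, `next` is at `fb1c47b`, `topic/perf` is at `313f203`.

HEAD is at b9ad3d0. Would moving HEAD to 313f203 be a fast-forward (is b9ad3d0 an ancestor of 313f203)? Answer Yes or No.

Yes

A fast-forward from b9ad3d0 to 313f203 is possible iff b9ad3d0 is an ancestor of 313f203.
Ancestors of 313f203: {313f203, b9ad3d0, d4ebe1e}.
b9ad3d0 is among them, so fast-forward is possible.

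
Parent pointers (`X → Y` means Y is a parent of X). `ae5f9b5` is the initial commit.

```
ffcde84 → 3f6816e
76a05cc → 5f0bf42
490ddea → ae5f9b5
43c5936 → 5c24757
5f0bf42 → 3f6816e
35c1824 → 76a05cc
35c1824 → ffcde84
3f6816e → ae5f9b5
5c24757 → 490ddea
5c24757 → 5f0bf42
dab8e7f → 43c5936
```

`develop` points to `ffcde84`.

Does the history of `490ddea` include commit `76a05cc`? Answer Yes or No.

Ancestors of 490ddea: {490ddea, ae5f9b5}.
76a05cc is not in that set, so it is not an ancestor of 490ddea.

No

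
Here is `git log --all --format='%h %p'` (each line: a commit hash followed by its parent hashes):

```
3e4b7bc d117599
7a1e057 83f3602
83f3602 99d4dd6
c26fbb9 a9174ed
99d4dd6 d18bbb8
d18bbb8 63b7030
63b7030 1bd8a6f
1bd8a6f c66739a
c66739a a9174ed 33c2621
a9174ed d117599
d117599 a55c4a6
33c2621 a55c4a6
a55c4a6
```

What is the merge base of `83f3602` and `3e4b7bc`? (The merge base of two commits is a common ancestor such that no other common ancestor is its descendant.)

d117599

Ancestors of 83f3602: {1bd8a6f, 33c2621, 63b7030, 83f3602, 99d4dd6, a55c4a6, a9174ed, c66739a, d117599, d18bbb8}.
Ancestors of 3e4b7bc: {3e4b7bc, a55c4a6, d117599}.
Common ancestors: {a55c4a6, d117599}.
Among these, d117599 is not an ancestor of any other common ancestor — it is the merge base.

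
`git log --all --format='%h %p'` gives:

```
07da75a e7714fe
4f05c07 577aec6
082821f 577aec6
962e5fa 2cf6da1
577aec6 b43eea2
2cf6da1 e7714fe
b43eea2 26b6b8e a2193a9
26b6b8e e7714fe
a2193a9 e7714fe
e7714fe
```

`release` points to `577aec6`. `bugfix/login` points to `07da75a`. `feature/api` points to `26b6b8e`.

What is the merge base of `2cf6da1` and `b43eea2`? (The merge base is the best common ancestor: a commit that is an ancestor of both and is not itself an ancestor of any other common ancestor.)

e7714fe

Ancestors of 2cf6da1: {2cf6da1, e7714fe}.
Ancestors of b43eea2: {26b6b8e, a2193a9, b43eea2, e7714fe}.
Common ancestors: {e7714fe}.
The only common ancestor is e7714fe, so it is the merge base.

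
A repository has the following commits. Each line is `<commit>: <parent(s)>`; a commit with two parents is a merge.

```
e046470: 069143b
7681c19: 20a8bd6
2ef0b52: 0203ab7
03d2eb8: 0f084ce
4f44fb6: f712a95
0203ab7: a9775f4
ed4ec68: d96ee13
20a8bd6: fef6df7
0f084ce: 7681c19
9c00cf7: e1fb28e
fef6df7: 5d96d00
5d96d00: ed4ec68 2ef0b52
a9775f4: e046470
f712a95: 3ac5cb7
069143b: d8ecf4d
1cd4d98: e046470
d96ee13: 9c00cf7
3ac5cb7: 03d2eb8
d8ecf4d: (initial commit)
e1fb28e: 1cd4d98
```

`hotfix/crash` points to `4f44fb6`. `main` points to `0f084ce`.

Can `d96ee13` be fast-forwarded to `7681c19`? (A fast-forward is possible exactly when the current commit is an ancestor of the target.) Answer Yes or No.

Yes

A fast-forward from d96ee13 to 7681c19 is possible iff d96ee13 is an ancestor of 7681c19.
Ancestors of 7681c19: {0203ab7, 069143b, 1cd4d98, 20a8bd6, 2ef0b52, 5d96d00, 7681c19, 9c00cf7, a9775f4, d8ecf4d, d96ee13, e046470, e1fb28e, ed4ec68, fef6df7}.
d96ee13 is among them, so fast-forward is possible.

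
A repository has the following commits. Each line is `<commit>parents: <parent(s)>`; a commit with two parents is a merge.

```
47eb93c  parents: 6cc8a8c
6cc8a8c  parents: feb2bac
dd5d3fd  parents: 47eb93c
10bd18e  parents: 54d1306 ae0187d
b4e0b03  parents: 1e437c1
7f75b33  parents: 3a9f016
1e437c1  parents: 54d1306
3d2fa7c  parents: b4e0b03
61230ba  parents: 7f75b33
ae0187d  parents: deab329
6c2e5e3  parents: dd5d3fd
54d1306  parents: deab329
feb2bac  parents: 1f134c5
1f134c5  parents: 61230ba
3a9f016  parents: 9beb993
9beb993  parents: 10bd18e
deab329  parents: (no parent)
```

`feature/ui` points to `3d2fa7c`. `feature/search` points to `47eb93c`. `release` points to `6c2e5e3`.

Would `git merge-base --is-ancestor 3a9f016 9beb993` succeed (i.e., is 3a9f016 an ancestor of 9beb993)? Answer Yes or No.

Ancestors of 9beb993: {10bd18e, 54d1306, 9beb993, ae0187d, deab329}.
3a9f016 is not in that set, so it is not an ancestor of 9beb993.

No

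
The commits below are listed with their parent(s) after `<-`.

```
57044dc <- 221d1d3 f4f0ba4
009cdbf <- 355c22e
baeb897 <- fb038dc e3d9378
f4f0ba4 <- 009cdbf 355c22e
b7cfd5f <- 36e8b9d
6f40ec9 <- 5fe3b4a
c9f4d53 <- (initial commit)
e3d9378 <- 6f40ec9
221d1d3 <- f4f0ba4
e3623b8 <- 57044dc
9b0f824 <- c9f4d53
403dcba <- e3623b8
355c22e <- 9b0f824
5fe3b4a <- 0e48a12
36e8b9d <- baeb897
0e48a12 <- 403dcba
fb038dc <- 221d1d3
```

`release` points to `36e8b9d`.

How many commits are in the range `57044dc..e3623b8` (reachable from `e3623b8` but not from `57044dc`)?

1

Reachable from e3623b8: {009cdbf, 221d1d3, 355c22e, 57044dc, 9b0f824, c9f4d53, e3623b8, f4f0ba4}.
Reachable from 57044dc: {009cdbf, 221d1d3, 355c22e, 57044dc, 9b0f824, c9f4d53, f4f0ba4}.
In e3623b8's history but not 57044dc's: {e3623b8} — 1 commit.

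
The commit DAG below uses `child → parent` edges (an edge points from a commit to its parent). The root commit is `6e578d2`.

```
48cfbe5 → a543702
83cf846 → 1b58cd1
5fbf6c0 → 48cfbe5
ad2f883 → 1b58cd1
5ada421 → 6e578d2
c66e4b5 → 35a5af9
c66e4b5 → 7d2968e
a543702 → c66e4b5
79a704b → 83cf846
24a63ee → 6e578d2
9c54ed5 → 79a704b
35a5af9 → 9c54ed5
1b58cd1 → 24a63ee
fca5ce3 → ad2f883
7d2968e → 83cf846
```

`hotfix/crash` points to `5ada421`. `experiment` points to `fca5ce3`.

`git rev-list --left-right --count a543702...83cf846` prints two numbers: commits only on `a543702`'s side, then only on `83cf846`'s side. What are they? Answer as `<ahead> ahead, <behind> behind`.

6 ahead, 0 behind

Reachable from a543702: {1b58cd1, 24a63ee, 35a5af9, 6e578d2, 79a704b, 7d2968e, 83cf846, 9c54ed5, a543702, c66e4b5}.
Reachable from 83cf846: {1b58cd1, 24a63ee, 6e578d2, 83cf846}.
Only in a543702's history (ahead): {35a5af9, 79a704b, 7d2968e, 9c54ed5, a543702, c66e4b5} — 6.
Only in 83cf846's history (behind): {} — 0.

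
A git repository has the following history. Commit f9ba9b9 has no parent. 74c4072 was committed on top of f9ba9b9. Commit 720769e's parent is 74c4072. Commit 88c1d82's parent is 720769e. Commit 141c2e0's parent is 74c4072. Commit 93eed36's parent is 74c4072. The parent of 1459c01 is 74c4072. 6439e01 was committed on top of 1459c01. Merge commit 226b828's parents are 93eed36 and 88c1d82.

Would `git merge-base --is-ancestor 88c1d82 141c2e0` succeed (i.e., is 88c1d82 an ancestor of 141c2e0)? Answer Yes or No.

Ancestors of 141c2e0: {141c2e0, 74c4072, f9ba9b9}.
88c1d82 is not in that set, so it is not an ancestor of 141c2e0.

No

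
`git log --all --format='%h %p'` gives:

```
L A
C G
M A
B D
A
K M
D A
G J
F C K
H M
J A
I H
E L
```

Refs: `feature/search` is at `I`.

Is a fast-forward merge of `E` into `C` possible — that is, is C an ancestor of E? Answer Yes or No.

No

A fast-forward from C to E is possible iff C is an ancestor of E.
Ancestors of E: {A, E, L}.
C is not among them, so fast-forward is not possible.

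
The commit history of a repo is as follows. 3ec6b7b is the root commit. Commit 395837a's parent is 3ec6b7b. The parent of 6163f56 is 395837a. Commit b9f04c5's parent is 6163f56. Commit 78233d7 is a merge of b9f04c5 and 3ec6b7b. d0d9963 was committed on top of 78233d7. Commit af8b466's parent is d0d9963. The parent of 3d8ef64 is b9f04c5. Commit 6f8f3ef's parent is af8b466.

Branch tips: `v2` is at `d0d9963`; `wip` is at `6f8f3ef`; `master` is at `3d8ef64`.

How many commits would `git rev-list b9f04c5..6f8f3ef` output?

Reachable from 6f8f3ef: {395837a, 3ec6b7b, 6163f56, 6f8f3ef, 78233d7, af8b466, b9f04c5, d0d9963}.
Reachable from b9f04c5: {395837a, 3ec6b7b, 6163f56, b9f04c5}.
In 6f8f3ef's history but not b9f04c5's: {6f8f3ef, 78233d7, af8b466, d0d9963} — 4 commits.

4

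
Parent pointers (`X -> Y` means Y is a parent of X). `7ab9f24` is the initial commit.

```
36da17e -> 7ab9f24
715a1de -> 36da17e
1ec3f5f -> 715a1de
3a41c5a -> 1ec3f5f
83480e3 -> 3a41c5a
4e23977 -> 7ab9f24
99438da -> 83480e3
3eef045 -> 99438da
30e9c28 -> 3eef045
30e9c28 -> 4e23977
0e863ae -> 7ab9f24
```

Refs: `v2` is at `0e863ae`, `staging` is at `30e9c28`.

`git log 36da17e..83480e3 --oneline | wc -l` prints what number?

Reachable from 83480e3: {1ec3f5f, 36da17e, 3a41c5a, 715a1de, 7ab9f24, 83480e3}.
Reachable from 36da17e: {36da17e, 7ab9f24}.
In 83480e3's history but not 36da17e's: {1ec3f5f, 3a41c5a, 715a1de, 83480e3} — 4 commits.

4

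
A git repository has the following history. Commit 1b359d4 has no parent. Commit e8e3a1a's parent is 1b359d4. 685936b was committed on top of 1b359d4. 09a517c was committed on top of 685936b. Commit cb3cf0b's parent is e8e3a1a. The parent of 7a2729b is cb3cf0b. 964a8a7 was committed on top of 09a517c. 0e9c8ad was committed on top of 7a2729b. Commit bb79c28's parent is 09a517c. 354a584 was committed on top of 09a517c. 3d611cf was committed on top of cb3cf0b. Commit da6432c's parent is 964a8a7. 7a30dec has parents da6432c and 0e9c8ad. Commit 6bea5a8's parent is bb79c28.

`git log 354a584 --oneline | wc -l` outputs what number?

Walking parent pointers from 354a584: reachable set = {09a517c, 1b359d4, 354a584, 685936b}.
That is 4 commits.

4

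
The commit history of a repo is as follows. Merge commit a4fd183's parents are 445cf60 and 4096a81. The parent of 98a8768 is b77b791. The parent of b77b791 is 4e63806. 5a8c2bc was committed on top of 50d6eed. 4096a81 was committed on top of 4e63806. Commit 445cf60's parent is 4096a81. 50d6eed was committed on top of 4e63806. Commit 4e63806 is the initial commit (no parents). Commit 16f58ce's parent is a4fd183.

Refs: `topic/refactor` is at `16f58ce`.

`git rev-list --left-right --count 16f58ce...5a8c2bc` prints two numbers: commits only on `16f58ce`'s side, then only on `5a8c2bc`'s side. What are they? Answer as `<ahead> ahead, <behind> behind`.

Reachable from 16f58ce: {16f58ce, 4096a81, 445cf60, 4e63806, a4fd183}.
Reachable from 5a8c2bc: {4e63806, 50d6eed, 5a8c2bc}.
Only in 16f58ce's history (ahead): {16f58ce, 4096a81, 445cf60, a4fd183} — 4.
Only in 5a8c2bc's history (behind): {50d6eed, 5a8c2bc} — 2.

4 ahead, 2 behind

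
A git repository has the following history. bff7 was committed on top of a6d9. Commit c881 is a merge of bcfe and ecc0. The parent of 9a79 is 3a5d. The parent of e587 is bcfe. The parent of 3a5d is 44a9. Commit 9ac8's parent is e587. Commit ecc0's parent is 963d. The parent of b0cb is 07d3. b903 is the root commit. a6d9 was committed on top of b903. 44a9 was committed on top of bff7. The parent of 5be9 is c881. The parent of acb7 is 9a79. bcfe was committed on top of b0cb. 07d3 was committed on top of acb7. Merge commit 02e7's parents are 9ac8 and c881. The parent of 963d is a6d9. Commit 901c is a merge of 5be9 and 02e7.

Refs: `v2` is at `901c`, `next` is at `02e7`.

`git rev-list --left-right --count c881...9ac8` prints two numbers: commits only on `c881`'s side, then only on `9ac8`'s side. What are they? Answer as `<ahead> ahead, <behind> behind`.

Reachable from c881: {07d3, 3a5d, 44a9, 963d, 9a79, a6d9, acb7, b0cb, b903, bcfe, bff7, c881, ecc0}.
Reachable from 9ac8: {07d3, 3a5d, 44a9, 9a79, 9ac8, a6d9, acb7, b0cb, b903, bcfe, bff7, e587}.
Only in c881's history (ahead): {963d, c881, ecc0} — 3.
Only in 9ac8's history (behind): {9ac8, e587} — 2.

3 ahead, 2 behind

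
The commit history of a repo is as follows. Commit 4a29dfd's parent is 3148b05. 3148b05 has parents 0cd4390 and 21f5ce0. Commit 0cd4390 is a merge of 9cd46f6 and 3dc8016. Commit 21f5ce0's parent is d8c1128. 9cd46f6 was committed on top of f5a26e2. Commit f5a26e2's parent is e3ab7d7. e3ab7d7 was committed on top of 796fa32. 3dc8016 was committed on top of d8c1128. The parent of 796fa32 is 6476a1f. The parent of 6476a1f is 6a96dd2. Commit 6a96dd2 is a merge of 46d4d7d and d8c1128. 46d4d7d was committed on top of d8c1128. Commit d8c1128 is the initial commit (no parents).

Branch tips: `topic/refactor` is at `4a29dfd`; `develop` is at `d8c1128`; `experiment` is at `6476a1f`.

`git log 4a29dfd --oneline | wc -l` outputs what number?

Walking parent pointers from 4a29dfd: reachable set = {0cd4390, 21f5ce0, 3148b05, 3dc8016, 46d4d7d, 4a29dfd, 6476a1f, 6a96dd2, 796fa32, 9cd46f6, d8c1128, e3ab7d7, f5a26e2}.
That is 13 commits.

13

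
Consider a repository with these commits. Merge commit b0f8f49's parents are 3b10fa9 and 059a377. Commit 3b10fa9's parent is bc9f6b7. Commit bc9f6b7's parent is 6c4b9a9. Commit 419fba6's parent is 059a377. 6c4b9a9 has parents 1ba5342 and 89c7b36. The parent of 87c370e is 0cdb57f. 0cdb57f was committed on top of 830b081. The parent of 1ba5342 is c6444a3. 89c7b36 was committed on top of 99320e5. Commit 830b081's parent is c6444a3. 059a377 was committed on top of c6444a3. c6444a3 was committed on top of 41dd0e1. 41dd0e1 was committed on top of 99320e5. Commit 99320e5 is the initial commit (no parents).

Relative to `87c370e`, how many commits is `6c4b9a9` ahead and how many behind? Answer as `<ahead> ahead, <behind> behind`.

Reachable from 6c4b9a9: {1ba5342, 41dd0e1, 6c4b9a9, 89c7b36, 99320e5, c6444a3}.
Reachable from 87c370e: {0cdb57f, 41dd0e1, 830b081, 87c370e, 99320e5, c6444a3}.
Only in 6c4b9a9's history (ahead): {1ba5342, 6c4b9a9, 89c7b36} — 3.
Only in 87c370e's history (behind): {0cdb57f, 830b081, 87c370e} — 3.

3 ahead, 3 behind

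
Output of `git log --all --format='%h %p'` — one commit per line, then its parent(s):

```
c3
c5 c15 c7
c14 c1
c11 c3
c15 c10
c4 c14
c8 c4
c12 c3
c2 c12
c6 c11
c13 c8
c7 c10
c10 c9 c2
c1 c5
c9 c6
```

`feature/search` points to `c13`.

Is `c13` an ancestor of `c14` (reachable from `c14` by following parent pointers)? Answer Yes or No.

Ancestors of c14: {c1, c10, c11, c12, c14, c15, c2, c3, c5, c6, c7, c9}.
c13 is not in that set, so it is not an ancestor of c14.

No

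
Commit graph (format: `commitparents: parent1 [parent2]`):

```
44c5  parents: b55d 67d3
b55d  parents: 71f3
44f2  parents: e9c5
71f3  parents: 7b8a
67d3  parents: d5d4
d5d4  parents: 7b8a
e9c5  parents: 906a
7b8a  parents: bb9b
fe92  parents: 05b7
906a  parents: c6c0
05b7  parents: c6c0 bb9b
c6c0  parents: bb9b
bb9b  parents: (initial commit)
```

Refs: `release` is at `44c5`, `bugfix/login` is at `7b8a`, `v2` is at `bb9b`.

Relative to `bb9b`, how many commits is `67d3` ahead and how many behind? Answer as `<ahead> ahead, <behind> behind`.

3 ahead, 0 behind

Reachable from 67d3: {67d3, 7b8a, bb9b, d5d4}.
Reachable from bb9b: {bb9b}.
Only in 67d3's history (ahead): {67d3, 7b8a, d5d4} — 3.
Only in bb9b's history (behind): {} — 0.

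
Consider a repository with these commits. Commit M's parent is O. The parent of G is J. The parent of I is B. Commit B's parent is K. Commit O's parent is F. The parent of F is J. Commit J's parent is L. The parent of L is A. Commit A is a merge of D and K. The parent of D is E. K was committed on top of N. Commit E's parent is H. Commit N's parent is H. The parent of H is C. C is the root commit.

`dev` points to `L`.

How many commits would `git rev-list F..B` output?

Reachable from B: {B, C, H, K, N}.
Reachable from F: {A, C, D, E, F, H, J, K, L, N}.
In B's history but not F's: {B} — 1 commit.

1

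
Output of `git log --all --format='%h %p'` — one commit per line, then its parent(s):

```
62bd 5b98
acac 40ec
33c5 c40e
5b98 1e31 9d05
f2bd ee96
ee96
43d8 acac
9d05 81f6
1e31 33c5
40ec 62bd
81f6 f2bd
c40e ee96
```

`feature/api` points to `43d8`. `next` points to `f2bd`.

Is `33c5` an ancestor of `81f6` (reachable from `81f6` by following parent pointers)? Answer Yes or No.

No

Ancestors of 81f6: {81f6, ee96, f2bd}.
33c5 is not in that set, so it is not an ancestor of 81f6.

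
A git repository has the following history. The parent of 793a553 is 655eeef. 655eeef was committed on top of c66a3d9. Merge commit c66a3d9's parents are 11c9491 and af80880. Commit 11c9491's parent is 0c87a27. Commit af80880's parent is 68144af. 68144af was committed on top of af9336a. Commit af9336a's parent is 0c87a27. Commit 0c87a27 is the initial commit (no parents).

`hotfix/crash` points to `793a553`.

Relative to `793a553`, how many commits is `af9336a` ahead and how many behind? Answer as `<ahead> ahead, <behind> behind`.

0 ahead, 6 behind

Reachable from af9336a: {0c87a27, af9336a}.
Reachable from 793a553: {0c87a27, 11c9491, 655eeef, 68144af, 793a553, af80880, af9336a, c66a3d9}.
Only in af9336a's history (ahead): {} — 0.
Only in 793a553's history (behind): {11c9491, 655eeef, 68144af, 793a553, af80880, c66a3d9} — 6.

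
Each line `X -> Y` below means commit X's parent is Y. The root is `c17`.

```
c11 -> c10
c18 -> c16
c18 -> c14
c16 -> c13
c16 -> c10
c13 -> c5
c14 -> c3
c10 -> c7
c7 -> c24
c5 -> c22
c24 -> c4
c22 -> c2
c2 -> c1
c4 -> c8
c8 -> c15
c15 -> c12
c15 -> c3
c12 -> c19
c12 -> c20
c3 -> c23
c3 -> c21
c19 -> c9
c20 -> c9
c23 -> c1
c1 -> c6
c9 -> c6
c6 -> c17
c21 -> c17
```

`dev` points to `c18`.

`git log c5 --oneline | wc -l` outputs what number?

6

Walking parent pointers from c5: reachable set = {c1, c17, c2, c22, c5, c6}.
That is 6 commits.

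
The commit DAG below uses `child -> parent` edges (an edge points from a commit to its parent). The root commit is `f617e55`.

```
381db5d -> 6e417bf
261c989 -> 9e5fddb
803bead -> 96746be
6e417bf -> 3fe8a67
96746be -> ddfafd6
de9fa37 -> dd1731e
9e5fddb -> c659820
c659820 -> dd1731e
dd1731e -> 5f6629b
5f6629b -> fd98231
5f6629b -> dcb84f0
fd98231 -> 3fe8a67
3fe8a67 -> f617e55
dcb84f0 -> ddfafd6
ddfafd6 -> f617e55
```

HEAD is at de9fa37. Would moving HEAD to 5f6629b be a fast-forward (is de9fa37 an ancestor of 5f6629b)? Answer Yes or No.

A fast-forward from de9fa37 to 5f6629b is possible iff de9fa37 is an ancestor of 5f6629b.
Ancestors of 5f6629b: {3fe8a67, 5f6629b, dcb84f0, ddfafd6, f617e55, fd98231}.
de9fa37 is not among them, so fast-forward is not possible.

No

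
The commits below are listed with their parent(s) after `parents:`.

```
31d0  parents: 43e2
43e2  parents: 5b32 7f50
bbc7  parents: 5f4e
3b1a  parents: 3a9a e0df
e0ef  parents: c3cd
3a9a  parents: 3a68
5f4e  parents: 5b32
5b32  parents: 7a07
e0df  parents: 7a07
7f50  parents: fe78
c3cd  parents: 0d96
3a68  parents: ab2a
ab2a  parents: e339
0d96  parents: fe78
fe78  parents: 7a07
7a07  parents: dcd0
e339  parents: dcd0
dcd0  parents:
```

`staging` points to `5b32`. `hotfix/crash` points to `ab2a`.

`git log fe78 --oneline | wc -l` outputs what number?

Walking parent pointers from fe78: reachable set = {7a07, dcd0, fe78}.
That is 3 commits.

3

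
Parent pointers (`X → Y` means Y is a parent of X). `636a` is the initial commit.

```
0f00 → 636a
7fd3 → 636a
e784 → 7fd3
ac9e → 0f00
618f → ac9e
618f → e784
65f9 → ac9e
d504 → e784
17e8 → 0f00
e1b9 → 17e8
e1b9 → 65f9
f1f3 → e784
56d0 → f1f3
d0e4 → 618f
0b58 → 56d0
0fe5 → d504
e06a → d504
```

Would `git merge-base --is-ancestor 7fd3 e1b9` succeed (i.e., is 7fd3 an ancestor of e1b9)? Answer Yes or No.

No

Ancestors of e1b9: {0f00, 17e8, 636a, 65f9, ac9e, e1b9}.
7fd3 is not in that set, so it is not an ancestor of e1b9.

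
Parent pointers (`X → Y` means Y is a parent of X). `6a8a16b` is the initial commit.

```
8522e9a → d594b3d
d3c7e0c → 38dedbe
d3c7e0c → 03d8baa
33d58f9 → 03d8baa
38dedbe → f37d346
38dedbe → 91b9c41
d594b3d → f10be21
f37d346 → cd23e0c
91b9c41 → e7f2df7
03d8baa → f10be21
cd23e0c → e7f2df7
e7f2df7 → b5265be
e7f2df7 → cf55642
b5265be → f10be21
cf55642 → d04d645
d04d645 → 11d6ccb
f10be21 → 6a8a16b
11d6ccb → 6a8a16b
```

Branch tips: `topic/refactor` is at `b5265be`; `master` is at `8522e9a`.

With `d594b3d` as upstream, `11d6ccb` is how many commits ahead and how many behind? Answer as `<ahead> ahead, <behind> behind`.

1 ahead, 2 behind

Reachable from 11d6ccb: {11d6ccb, 6a8a16b}.
Reachable from d594b3d: {6a8a16b, d594b3d, f10be21}.
Only in 11d6ccb's history (ahead): {11d6ccb} — 1.
Only in d594b3d's history (behind): {d594b3d, f10be21} — 2.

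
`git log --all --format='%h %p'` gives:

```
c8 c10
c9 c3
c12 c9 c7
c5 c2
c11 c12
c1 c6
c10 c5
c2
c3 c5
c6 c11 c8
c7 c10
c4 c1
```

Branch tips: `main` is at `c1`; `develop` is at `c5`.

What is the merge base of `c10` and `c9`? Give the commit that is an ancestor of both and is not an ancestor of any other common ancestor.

c5

Ancestors of c10: {c10, c2, c5}.
Ancestors of c9: {c2, c3, c5, c9}.
Common ancestors: {c2, c5}.
Among these, c5 is not an ancestor of any other common ancestor — it is the merge base.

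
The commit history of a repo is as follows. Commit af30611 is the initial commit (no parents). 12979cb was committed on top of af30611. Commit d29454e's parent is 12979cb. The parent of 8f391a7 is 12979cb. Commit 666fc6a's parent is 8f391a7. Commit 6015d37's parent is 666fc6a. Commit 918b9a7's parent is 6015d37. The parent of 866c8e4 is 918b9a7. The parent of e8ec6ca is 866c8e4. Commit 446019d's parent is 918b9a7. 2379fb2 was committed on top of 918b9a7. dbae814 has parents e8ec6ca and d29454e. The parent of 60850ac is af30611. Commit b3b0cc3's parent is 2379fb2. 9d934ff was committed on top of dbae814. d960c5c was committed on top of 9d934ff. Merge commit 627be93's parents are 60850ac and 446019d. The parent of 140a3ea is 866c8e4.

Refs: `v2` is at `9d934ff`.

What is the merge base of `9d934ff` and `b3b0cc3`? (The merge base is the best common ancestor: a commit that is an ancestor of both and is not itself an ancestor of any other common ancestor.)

918b9a7

Ancestors of 9d934ff: {12979cb, 6015d37, 666fc6a, 866c8e4, 8f391a7, 918b9a7, 9d934ff, af30611, d29454e, dbae814, e8ec6ca}.
Ancestors of b3b0cc3: {12979cb, 2379fb2, 6015d37, 666fc6a, 8f391a7, 918b9a7, af30611, b3b0cc3}.
Common ancestors: {12979cb, 6015d37, 666fc6a, 8f391a7, 918b9a7, af30611}.
Among these, 918b9a7 is not an ancestor of any other common ancestor — it is the merge base.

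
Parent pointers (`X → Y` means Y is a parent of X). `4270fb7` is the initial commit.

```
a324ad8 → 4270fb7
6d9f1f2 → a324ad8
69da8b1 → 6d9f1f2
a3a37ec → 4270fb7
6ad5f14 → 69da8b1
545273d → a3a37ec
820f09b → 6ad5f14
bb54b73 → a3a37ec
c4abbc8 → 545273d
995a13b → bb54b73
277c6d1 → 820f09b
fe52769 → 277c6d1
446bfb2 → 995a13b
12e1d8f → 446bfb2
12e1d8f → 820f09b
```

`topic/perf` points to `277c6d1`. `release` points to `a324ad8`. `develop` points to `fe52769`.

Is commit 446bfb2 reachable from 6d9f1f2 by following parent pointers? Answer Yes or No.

No

Ancestors of 6d9f1f2: {4270fb7, 6d9f1f2, a324ad8}.
446bfb2 is not in that set, so it is not an ancestor of 6d9f1f2.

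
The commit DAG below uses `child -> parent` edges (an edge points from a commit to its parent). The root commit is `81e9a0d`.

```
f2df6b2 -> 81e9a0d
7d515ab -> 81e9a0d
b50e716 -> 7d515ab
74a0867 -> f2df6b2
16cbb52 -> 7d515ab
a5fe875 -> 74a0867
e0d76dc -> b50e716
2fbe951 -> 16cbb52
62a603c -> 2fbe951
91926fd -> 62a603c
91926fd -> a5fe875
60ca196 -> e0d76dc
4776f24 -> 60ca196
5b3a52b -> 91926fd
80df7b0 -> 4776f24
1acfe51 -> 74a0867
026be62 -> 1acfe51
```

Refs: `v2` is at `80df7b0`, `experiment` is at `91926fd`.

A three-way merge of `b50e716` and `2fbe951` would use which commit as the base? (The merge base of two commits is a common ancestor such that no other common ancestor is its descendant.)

Ancestors of b50e716: {7d515ab, 81e9a0d, b50e716}.
Ancestors of 2fbe951: {16cbb52, 2fbe951, 7d515ab, 81e9a0d}.
Common ancestors: {7d515ab, 81e9a0d}.
Among these, 7d515ab is not an ancestor of any other common ancestor — it is the merge base.

7d515ab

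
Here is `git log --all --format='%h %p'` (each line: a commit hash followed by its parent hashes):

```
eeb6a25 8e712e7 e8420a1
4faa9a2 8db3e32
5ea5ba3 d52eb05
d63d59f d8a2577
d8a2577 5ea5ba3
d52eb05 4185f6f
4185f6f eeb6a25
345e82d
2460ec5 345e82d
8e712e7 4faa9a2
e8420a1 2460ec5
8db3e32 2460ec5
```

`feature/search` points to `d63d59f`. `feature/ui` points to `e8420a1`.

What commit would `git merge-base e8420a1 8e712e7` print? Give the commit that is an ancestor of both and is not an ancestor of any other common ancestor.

2460ec5

Ancestors of e8420a1: {2460ec5, 345e82d, e8420a1}.
Ancestors of 8e712e7: {2460ec5, 345e82d, 4faa9a2, 8db3e32, 8e712e7}.
Common ancestors: {2460ec5, 345e82d}.
Among these, 2460ec5 is not an ancestor of any other common ancestor — it is the merge base.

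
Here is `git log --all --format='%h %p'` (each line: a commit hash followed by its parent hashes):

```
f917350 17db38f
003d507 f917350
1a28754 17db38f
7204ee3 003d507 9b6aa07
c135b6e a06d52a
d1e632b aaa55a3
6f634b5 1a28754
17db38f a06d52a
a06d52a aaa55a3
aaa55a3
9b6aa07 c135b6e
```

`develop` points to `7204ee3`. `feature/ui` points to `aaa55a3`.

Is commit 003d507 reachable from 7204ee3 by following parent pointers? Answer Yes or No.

Yes

Ancestors of 7204ee3 (commits reachable by following parents): {003d507, 17db38f, 7204ee3, 9b6aa07, a06d52a, aaa55a3, c135b6e, f917350}.
003d507 is in that set, so it is an ancestor of 7204ee3.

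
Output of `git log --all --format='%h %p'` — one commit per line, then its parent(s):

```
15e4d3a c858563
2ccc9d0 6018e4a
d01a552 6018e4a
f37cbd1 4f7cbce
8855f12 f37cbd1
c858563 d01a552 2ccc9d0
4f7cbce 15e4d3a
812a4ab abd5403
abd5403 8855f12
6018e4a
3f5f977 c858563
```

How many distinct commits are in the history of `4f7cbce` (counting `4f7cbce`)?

Walking parent pointers from 4f7cbce: reachable set = {15e4d3a, 2ccc9d0, 4f7cbce, 6018e4a, c858563, d01a552}.
That is 6 commits.

6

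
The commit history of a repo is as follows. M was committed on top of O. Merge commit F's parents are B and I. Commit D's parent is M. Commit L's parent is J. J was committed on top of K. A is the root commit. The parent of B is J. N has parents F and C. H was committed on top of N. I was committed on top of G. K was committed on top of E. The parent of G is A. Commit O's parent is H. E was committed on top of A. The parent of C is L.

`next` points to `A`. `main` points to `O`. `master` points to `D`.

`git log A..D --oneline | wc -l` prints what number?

14

Reachable from D: {A, B, C, D, E, F, G, H, I, J, K, L, M, N, O}.
Reachable from A: {A}.
In D's history but not A's: {B, C, D, E, F, G, H, I, J, K, L, M, N, O} — 14 commits.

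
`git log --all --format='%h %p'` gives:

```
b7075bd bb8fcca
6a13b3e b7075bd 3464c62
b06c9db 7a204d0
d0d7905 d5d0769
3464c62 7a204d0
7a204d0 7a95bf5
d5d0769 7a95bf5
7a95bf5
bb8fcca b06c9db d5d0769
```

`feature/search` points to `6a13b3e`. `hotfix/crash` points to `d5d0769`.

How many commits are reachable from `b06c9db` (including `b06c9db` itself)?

Walking parent pointers from b06c9db: reachable set = {7a204d0, 7a95bf5, b06c9db}.
That is 3 commits.

3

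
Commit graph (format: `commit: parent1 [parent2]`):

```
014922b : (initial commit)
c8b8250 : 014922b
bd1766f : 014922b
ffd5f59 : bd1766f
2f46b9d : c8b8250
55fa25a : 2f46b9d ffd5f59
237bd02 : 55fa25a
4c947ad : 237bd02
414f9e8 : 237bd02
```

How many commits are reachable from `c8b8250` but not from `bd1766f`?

Reachable from c8b8250: {014922b, c8b8250}.
Reachable from bd1766f: {014922b, bd1766f}.
In c8b8250's history but not bd1766f's: {c8b8250} — 1 commit.

1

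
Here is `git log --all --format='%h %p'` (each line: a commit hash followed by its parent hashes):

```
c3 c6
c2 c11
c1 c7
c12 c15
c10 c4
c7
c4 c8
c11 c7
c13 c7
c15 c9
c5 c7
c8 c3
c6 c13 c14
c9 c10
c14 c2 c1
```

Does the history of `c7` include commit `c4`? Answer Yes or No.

No

Ancestors of c7: {c7}.
c4 is not in that set, so it is not an ancestor of c7.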